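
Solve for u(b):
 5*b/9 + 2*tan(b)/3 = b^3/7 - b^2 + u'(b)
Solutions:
 u(b) = C1 - b^4/28 + b^3/3 + 5*b^2/18 - 2*log(cos(b))/3


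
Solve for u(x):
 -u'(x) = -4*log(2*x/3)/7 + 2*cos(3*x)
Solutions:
 u(x) = C1 + 4*x*log(x)/7 - 4*x*log(3)/7 - 4*x/7 + 4*x*log(2)/7 - 2*sin(3*x)/3


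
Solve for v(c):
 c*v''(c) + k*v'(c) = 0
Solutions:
 v(c) = C1 + c^(1 - re(k))*(C2*sin(log(c)*Abs(im(k))) + C3*cos(log(c)*im(k)))


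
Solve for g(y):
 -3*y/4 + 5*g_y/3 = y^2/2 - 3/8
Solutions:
 g(y) = C1 + y^3/10 + 9*y^2/40 - 9*y/40


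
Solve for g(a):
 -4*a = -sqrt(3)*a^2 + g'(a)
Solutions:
 g(a) = C1 + sqrt(3)*a^3/3 - 2*a^2


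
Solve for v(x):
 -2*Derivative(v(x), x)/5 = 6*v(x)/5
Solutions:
 v(x) = C1*exp(-3*x)


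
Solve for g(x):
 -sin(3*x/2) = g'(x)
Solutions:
 g(x) = C1 + 2*cos(3*x/2)/3


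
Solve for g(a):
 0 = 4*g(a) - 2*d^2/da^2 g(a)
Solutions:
 g(a) = C1*exp(-sqrt(2)*a) + C2*exp(sqrt(2)*a)


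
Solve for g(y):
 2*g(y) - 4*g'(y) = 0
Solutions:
 g(y) = C1*exp(y/2)


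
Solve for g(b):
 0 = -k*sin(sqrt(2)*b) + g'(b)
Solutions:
 g(b) = C1 - sqrt(2)*k*cos(sqrt(2)*b)/2


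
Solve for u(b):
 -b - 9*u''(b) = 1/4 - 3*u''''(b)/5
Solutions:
 u(b) = C1 + C2*b + C3*exp(-sqrt(15)*b) + C4*exp(sqrt(15)*b) - b^3/54 - b^2/72


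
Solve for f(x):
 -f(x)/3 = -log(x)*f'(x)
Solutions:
 f(x) = C1*exp(li(x)/3)


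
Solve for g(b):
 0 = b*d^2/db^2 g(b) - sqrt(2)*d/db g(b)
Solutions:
 g(b) = C1 + C2*b^(1 + sqrt(2))


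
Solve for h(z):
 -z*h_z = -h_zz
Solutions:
 h(z) = C1 + C2*erfi(sqrt(2)*z/2)


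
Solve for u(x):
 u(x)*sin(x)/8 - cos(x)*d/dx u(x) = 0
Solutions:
 u(x) = C1/cos(x)^(1/8)


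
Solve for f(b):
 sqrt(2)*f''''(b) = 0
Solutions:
 f(b) = C1 + C2*b + C3*b^2 + C4*b^3


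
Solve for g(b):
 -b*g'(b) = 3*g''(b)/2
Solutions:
 g(b) = C1 + C2*erf(sqrt(3)*b/3)


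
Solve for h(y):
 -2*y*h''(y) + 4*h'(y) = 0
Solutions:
 h(y) = C1 + C2*y^3


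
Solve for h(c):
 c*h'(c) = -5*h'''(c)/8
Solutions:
 h(c) = C1 + Integral(C2*airyai(-2*5^(2/3)*c/5) + C3*airybi(-2*5^(2/3)*c/5), c)


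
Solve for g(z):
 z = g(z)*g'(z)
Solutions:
 g(z) = -sqrt(C1 + z^2)
 g(z) = sqrt(C1 + z^2)


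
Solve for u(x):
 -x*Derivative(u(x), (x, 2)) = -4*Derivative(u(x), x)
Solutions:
 u(x) = C1 + C2*x^5


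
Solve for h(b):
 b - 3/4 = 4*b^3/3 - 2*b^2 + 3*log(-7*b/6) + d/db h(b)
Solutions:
 h(b) = C1 - b^4/3 + 2*b^3/3 + b^2/2 - 3*b*log(-b) + b*(-3*log(7) + 9/4 + 3*log(6))


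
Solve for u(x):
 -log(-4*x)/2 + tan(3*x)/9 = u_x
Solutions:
 u(x) = C1 - x*log(-x)/2 - x*log(2) + x/2 - log(cos(3*x))/27


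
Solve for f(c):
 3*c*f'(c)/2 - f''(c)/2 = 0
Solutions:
 f(c) = C1 + C2*erfi(sqrt(6)*c/2)


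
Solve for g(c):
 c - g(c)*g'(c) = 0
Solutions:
 g(c) = -sqrt(C1 + c^2)
 g(c) = sqrt(C1 + c^2)


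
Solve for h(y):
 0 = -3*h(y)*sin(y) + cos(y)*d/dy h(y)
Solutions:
 h(y) = C1/cos(y)^3


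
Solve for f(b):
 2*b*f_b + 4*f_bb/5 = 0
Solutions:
 f(b) = C1 + C2*erf(sqrt(5)*b/2)


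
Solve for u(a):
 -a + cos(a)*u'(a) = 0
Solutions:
 u(a) = C1 + Integral(a/cos(a), a)


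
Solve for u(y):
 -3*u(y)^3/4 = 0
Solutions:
 u(y) = 0


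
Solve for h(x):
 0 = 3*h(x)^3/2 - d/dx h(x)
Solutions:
 h(x) = -sqrt(-1/(C1 + 3*x))
 h(x) = sqrt(-1/(C1 + 3*x))


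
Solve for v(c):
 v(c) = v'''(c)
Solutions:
 v(c) = C3*exp(c) + (C1*sin(sqrt(3)*c/2) + C2*cos(sqrt(3)*c/2))*exp(-c/2)


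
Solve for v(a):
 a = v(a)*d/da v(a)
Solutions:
 v(a) = -sqrt(C1 + a^2)
 v(a) = sqrt(C1 + a^2)


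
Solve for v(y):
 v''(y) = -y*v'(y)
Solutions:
 v(y) = C1 + C2*erf(sqrt(2)*y/2)


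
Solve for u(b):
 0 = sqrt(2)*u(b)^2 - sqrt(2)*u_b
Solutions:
 u(b) = -1/(C1 + b)


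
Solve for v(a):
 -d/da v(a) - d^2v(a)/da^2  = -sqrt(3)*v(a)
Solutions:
 v(a) = C1*exp(a*(-1 + sqrt(1 + 4*sqrt(3)))/2) + C2*exp(-a*(1 + sqrt(1 + 4*sqrt(3)))/2)


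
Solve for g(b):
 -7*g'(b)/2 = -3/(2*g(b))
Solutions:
 g(b) = -sqrt(C1 + 42*b)/7
 g(b) = sqrt(C1 + 42*b)/7


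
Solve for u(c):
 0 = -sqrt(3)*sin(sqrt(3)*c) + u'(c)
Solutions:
 u(c) = C1 - cos(sqrt(3)*c)


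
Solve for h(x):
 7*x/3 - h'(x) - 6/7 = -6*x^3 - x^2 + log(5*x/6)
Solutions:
 h(x) = C1 + 3*x^4/2 + x^3/3 + 7*x^2/6 - x*log(x) + x/7 + x*log(6/5)


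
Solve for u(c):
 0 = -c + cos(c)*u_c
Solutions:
 u(c) = C1 + Integral(c/cos(c), c)


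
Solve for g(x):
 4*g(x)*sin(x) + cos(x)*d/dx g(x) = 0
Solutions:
 g(x) = C1*cos(x)^4


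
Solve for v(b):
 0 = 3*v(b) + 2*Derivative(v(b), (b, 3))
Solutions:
 v(b) = C3*exp(-2^(2/3)*3^(1/3)*b/2) + (C1*sin(2^(2/3)*3^(5/6)*b/4) + C2*cos(2^(2/3)*3^(5/6)*b/4))*exp(2^(2/3)*3^(1/3)*b/4)


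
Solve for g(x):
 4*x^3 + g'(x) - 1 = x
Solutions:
 g(x) = C1 - x^4 + x^2/2 + x


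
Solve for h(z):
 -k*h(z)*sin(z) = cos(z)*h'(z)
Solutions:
 h(z) = C1*exp(k*log(cos(z)))


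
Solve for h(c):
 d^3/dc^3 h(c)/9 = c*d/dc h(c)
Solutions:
 h(c) = C1 + Integral(C2*airyai(3^(2/3)*c) + C3*airybi(3^(2/3)*c), c)


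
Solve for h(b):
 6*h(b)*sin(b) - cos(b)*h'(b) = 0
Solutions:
 h(b) = C1/cos(b)^6


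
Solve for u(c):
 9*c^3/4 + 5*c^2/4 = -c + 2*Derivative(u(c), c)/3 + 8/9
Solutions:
 u(c) = C1 + 27*c^4/32 + 5*c^3/8 + 3*c^2/4 - 4*c/3


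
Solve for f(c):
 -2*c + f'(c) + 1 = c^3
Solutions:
 f(c) = C1 + c^4/4 + c^2 - c


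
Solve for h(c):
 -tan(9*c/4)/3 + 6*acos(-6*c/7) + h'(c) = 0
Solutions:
 h(c) = C1 - 6*c*acos(-6*c/7) - sqrt(49 - 36*c^2) - 4*log(cos(9*c/4))/27


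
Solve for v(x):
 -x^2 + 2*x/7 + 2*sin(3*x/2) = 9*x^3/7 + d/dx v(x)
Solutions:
 v(x) = C1 - 9*x^4/28 - x^3/3 + x^2/7 - 4*cos(3*x/2)/3


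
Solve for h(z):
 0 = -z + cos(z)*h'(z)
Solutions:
 h(z) = C1 + Integral(z/cos(z), z)


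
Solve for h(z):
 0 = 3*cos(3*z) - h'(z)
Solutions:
 h(z) = C1 + sin(3*z)


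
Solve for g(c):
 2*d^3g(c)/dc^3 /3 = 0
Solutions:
 g(c) = C1 + C2*c + C3*c^2


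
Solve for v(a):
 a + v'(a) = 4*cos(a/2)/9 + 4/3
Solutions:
 v(a) = C1 - a^2/2 + 4*a/3 + 8*sin(a/2)/9


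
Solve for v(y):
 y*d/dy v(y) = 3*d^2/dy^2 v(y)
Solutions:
 v(y) = C1 + C2*erfi(sqrt(6)*y/6)


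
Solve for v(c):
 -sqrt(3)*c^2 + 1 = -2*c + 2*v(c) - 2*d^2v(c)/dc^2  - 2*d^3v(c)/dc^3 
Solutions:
 v(c) = C1*exp(-c*(2*2^(1/3)/(3*sqrt(69) + 25)^(1/3) + 4 + 2^(2/3)*(3*sqrt(69) + 25)^(1/3))/12)*sin(2^(1/3)*sqrt(3)*c*(-2^(1/3)*(3*sqrt(69) + 25)^(1/3) + 2/(3*sqrt(69) + 25)^(1/3))/12) + C2*exp(-c*(2*2^(1/3)/(3*sqrt(69) + 25)^(1/3) + 4 + 2^(2/3)*(3*sqrt(69) + 25)^(1/3))/12)*cos(2^(1/3)*sqrt(3)*c*(-2^(1/3)*(3*sqrt(69) + 25)^(1/3) + 2/(3*sqrt(69) + 25)^(1/3))/12) + C3*exp(c*(-2 + 2*2^(1/3)/(3*sqrt(69) + 25)^(1/3) + 2^(2/3)*(3*sqrt(69) + 25)^(1/3))/6) - sqrt(3)*c^2/2 + c - sqrt(3) + 1/2


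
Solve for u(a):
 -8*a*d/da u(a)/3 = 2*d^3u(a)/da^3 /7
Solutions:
 u(a) = C1 + Integral(C2*airyai(-28^(1/3)*3^(2/3)*a/3) + C3*airybi(-28^(1/3)*3^(2/3)*a/3), a)


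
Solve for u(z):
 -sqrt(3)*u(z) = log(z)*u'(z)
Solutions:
 u(z) = C1*exp(-sqrt(3)*li(z))


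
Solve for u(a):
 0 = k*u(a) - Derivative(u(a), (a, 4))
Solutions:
 u(a) = C1*exp(-a*k^(1/4)) + C2*exp(a*k^(1/4)) + C3*exp(-I*a*k^(1/4)) + C4*exp(I*a*k^(1/4))


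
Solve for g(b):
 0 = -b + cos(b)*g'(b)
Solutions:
 g(b) = C1 + Integral(b/cos(b), b)


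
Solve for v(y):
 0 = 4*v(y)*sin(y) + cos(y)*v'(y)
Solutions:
 v(y) = C1*cos(y)^4


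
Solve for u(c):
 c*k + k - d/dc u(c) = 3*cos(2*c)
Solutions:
 u(c) = C1 + c^2*k/2 + c*k - 3*sin(2*c)/2


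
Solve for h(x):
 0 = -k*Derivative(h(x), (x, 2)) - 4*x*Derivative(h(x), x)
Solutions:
 h(x) = C1 + C2*sqrt(k)*erf(sqrt(2)*x*sqrt(1/k))


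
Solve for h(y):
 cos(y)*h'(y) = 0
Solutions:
 h(y) = C1


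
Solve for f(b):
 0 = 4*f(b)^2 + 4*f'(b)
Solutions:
 f(b) = 1/(C1 + b)


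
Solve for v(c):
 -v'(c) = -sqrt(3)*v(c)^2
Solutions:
 v(c) = -1/(C1 + sqrt(3)*c)


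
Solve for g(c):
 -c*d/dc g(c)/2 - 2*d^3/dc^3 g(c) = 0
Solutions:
 g(c) = C1 + Integral(C2*airyai(-2^(1/3)*c/2) + C3*airybi(-2^(1/3)*c/2), c)


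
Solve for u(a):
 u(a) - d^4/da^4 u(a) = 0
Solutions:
 u(a) = C1*exp(-a) + C2*exp(a) + C3*sin(a) + C4*cos(a)


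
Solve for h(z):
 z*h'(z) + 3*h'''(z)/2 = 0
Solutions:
 h(z) = C1 + Integral(C2*airyai(-2^(1/3)*3^(2/3)*z/3) + C3*airybi(-2^(1/3)*3^(2/3)*z/3), z)


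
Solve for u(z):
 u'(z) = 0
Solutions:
 u(z) = C1


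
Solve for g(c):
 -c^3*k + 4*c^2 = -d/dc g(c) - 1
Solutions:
 g(c) = C1 + c^4*k/4 - 4*c^3/3 - c


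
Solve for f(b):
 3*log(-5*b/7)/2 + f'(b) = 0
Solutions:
 f(b) = C1 - 3*b*log(-b)/2 + 3*b*(-log(5) + 1 + log(7))/2


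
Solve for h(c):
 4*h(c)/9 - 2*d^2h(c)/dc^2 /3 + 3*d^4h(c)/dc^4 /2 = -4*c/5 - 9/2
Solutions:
 h(c) = -9*c/5 + (C1*sin(2^(3/4)*3^(1/4)*c*sin(atan(sqrt(5))/2)/3) + C2*cos(2^(3/4)*3^(1/4)*c*sin(atan(sqrt(5))/2)/3))*exp(-2^(3/4)*3^(1/4)*c*cos(atan(sqrt(5))/2)/3) + (C3*sin(2^(3/4)*3^(1/4)*c*sin(atan(sqrt(5))/2)/3) + C4*cos(2^(3/4)*3^(1/4)*c*sin(atan(sqrt(5))/2)/3))*exp(2^(3/4)*3^(1/4)*c*cos(atan(sqrt(5))/2)/3) - 81/8


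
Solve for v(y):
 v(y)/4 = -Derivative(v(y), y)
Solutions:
 v(y) = C1*exp(-y/4)


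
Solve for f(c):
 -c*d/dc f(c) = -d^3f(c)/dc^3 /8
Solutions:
 f(c) = C1 + Integral(C2*airyai(2*c) + C3*airybi(2*c), c)


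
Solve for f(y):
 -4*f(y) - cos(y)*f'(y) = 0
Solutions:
 f(y) = C1*(sin(y)^2 - 2*sin(y) + 1)/(sin(y)^2 + 2*sin(y) + 1)


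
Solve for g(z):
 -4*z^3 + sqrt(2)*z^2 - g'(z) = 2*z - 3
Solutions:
 g(z) = C1 - z^4 + sqrt(2)*z^3/3 - z^2 + 3*z


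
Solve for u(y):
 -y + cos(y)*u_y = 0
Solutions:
 u(y) = C1 + Integral(y/cos(y), y)


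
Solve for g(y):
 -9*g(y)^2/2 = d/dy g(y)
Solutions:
 g(y) = 2/(C1 + 9*y)


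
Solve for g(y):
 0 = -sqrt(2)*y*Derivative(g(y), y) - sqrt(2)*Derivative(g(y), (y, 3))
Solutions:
 g(y) = C1 + Integral(C2*airyai(-y) + C3*airybi(-y), y)


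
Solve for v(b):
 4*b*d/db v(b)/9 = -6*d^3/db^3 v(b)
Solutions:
 v(b) = C1 + Integral(C2*airyai(-2^(1/3)*b/3) + C3*airybi(-2^(1/3)*b/3), b)


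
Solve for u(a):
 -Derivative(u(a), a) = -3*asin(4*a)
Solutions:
 u(a) = C1 + 3*a*asin(4*a) + 3*sqrt(1 - 16*a^2)/4


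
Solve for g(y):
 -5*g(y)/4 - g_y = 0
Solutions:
 g(y) = C1*exp(-5*y/4)


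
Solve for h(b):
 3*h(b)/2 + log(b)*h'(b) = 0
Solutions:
 h(b) = C1*exp(-3*li(b)/2)


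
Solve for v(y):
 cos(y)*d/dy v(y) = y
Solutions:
 v(y) = C1 + Integral(y/cos(y), y)


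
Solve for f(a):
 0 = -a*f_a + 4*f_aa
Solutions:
 f(a) = C1 + C2*erfi(sqrt(2)*a/4)


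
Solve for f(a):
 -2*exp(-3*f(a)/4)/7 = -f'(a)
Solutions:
 f(a) = 4*log(C1 + 3*a/14)/3
 f(a) = 4*log((-294^(1/3) - 3^(5/6)*98^(1/3)*I)*(C1 + 2*a)^(1/3)/28)
 f(a) = 4*log((-294^(1/3) + 3^(5/6)*98^(1/3)*I)*(C1 + 2*a)^(1/3)/28)


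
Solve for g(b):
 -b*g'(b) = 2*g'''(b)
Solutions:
 g(b) = C1 + Integral(C2*airyai(-2^(2/3)*b/2) + C3*airybi(-2^(2/3)*b/2), b)


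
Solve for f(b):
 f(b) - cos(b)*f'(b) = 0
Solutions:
 f(b) = C1*sqrt(sin(b) + 1)/sqrt(sin(b) - 1)


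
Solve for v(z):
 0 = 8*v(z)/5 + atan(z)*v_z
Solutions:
 v(z) = C1*exp(-8*Integral(1/atan(z), z)/5)


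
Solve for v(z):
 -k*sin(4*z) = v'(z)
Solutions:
 v(z) = C1 + k*cos(4*z)/4


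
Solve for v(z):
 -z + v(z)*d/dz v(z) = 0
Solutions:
 v(z) = -sqrt(C1 + z^2)
 v(z) = sqrt(C1 + z^2)


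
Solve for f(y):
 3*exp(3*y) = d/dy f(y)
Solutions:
 f(y) = C1 + exp(3*y)


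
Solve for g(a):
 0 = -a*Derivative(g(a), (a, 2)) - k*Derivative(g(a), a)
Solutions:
 g(a) = C1 + a^(1 - re(k))*(C2*sin(log(a)*Abs(im(k))) + C3*cos(log(a)*im(k)))


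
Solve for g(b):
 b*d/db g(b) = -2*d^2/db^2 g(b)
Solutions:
 g(b) = C1 + C2*erf(b/2)


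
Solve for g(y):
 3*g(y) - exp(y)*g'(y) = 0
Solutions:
 g(y) = C1*exp(-3*exp(-y))


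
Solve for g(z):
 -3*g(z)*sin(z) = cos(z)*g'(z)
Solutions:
 g(z) = C1*cos(z)^3


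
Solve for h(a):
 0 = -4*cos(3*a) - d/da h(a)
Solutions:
 h(a) = C1 - 4*sin(3*a)/3


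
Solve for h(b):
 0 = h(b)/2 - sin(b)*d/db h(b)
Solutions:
 h(b) = C1*(cos(b) - 1)^(1/4)/(cos(b) + 1)^(1/4)


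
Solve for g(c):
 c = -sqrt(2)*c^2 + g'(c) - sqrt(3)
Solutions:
 g(c) = C1 + sqrt(2)*c^3/3 + c^2/2 + sqrt(3)*c


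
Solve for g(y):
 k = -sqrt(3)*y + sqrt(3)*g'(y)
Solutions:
 g(y) = C1 + sqrt(3)*k*y/3 + y^2/2


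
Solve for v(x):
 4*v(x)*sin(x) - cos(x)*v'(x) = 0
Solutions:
 v(x) = C1/cos(x)^4


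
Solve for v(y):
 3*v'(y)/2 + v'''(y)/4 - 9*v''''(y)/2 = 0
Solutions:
 v(y) = C1 + C2*exp(y*(-(162*sqrt(26246) + 26245)^(1/3) - 1/(162*sqrt(26246) + 26245)^(1/3) + 2)/108)*sin(sqrt(3)*y*(-(162*sqrt(26246) + 26245)^(1/3) + (162*sqrt(26246) + 26245)^(-1/3))/108) + C3*exp(y*(-(162*sqrt(26246) + 26245)^(1/3) - 1/(162*sqrt(26246) + 26245)^(1/3) + 2)/108)*cos(sqrt(3)*y*(-(162*sqrt(26246) + 26245)^(1/3) + (162*sqrt(26246) + 26245)^(-1/3))/108) + C4*exp(y*((162*sqrt(26246) + 26245)^(-1/3) + 1 + (162*sqrt(26246) + 26245)^(1/3))/54)


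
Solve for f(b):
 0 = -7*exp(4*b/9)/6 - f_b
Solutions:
 f(b) = C1 - 21*exp(4*b/9)/8


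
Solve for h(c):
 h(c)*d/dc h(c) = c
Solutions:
 h(c) = -sqrt(C1 + c^2)
 h(c) = sqrt(C1 + c^2)


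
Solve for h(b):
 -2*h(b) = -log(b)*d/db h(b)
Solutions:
 h(b) = C1*exp(2*li(b))


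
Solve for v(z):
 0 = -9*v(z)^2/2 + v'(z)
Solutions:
 v(z) = -2/(C1 + 9*z)


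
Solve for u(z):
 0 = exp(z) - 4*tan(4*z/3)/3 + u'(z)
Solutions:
 u(z) = C1 - exp(z) - log(cos(4*z/3))


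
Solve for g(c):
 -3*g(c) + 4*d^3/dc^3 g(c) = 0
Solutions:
 g(c) = C3*exp(6^(1/3)*c/2) + (C1*sin(2^(1/3)*3^(5/6)*c/4) + C2*cos(2^(1/3)*3^(5/6)*c/4))*exp(-6^(1/3)*c/4)


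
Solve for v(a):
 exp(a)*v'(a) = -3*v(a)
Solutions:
 v(a) = C1*exp(3*exp(-a))


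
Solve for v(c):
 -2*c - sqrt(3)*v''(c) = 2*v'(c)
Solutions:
 v(c) = C1 + C2*exp(-2*sqrt(3)*c/3) - c^2/2 + sqrt(3)*c/2


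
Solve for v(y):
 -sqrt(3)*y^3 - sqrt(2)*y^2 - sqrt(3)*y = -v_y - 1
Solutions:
 v(y) = C1 + sqrt(3)*y^4/4 + sqrt(2)*y^3/3 + sqrt(3)*y^2/2 - y


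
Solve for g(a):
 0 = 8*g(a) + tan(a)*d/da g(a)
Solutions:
 g(a) = C1/sin(a)^8


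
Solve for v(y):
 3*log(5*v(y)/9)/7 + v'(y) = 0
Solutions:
 -7*Integral(1/(-log(_y) - log(5) + 2*log(3)), (_y, v(y)))/3 = C1 - y


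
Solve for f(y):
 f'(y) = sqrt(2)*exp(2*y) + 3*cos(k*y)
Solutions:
 f(y) = C1 + sqrt(2)*exp(2*y)/2 + 3*sin(k*y)/k


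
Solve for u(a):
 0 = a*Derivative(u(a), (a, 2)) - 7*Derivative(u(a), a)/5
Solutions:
 u(a) = C1 + C2*a^(12/5)


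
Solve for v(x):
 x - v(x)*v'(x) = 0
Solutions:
 v(x) = -sqrt(C1 + x^2)
 v(x) = sqrt(C1 + x^2)


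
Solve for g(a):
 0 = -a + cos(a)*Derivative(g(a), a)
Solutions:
 g(a) = C1 + Integral(a/cos(a), a)


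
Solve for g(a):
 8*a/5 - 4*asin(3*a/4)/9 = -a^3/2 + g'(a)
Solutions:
 g(a) = C1 + a^4/8 + 4*a^2/5 - 4*a*asin(3*a/4)/9 - 4*sqrt(16 - 9*a^2)/27


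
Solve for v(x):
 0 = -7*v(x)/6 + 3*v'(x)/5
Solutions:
 v(x) = C1*exp(35*x/18)


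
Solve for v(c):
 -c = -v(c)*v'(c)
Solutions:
 v(c) = -sqrt(C1 + c^2)
 v(c) = sqrt(C1 + c^2)


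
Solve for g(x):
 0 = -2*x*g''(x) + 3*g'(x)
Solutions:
 g(x) = C1 + C2*x^(5/2)


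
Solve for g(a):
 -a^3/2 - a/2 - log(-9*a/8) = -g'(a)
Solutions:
 g(a) = C1 + a^4/8 + a^2/4 + a*log(-a) + a*(-3*log(2) - 1 + 2*log(3))


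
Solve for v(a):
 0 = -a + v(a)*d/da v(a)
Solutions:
 v(a) = -sqrt(C1 + a^2)
 v(a) = sqrt(C1 + a^2)


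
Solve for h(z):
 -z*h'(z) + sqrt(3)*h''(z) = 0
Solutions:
 h(z) = C1 + C2*erfi(sqrt(2)*3^(3/4)*z/6)


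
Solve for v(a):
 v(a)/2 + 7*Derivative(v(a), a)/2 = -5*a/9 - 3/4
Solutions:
 v(a) = C1*exp(-a/7) - 10*a/9 + 113/18


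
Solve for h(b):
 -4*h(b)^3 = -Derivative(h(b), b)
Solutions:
 h(b) = -sqrt(2)*sqrt(-1/(C1 + 4*b))/2
 h(b) = sqrt(2)*sqrt(-1/(C1 + 4*b))/2


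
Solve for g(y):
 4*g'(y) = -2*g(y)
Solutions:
 g(y) = C1*exp(-y/2)


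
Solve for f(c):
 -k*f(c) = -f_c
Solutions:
 f(c) = C1*exp(c*k)


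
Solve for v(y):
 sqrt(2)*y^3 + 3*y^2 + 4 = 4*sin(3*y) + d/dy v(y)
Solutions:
 v(y) = C1 + sqrt(2)*y^4/4 + y^3 + 4*y + 4*cos(3*y)/3


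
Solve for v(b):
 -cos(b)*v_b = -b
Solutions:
 v(b) = C1 + Integral(b/cos(b), b)


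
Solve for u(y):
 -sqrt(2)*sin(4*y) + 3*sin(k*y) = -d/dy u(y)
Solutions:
 u(y) = C1 - sqrt(2)*cos(4*y)/4 + 3*cos(k*y)/k


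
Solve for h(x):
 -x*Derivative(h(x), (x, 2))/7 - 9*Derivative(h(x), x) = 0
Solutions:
 h(x) = C1 + C2/x^62


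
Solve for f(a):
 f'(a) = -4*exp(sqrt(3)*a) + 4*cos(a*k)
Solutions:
 f(a) = C1 - 4*sqrt(3)*exp(sqrt(3)*a)/3 + 4*sin(a*k)/k


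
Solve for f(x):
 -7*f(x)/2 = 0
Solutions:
 f(x) = 0


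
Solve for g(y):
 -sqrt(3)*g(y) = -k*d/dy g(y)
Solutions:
 g(y) = C1*exp(sqrt(3)*y/k)


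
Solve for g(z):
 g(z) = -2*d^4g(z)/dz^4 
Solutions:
 g(z) = (C1*sin(2^(1/4)*z/2) + C2*cos(2^(1/4)*z/2))*exp(-2^(1/4)*z/2) + (C3*sin(2^(1/4)*z/2) + C4*cos(2^(1/4)*z/2))*exp(2^(1/4)*z/2)


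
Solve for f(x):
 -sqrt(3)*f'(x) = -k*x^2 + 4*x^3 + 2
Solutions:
 f(x) = C1 + sqrt(3)*k*x^3/9 - sqrt(3)*x^4/3 - 2*sqrt(3)*x/3


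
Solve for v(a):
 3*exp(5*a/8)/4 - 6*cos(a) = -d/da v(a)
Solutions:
 v(a) = C1 - 6*exp(5*a/8)/5 + 6*sin(a)


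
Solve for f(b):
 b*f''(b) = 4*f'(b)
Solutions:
 f(b) = C1 + C2*b^5


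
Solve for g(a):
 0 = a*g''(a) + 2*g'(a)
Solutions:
 g(a) = C1 + C2/a


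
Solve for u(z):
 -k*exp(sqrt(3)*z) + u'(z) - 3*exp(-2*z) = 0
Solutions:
 u(z) = C1 + sqrt(3)*k*exp(sqrt(3)*z)/3 - 3*exp(-2*z)/2


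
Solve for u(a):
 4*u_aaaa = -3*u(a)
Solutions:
 u(a) = (C1*sin(3^(1/4)*a/2) + C2*cos(3^(1/4)*a/2))*exp(-3^(1/4)*a/2) + (C3*sin(3^(1/4)*a/2) + C4*cos(3^(1/4)*a/2))*exp(3^(1/4)*a/2)


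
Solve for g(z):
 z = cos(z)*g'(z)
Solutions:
 g(z) = C1 + Integral(z/cos(z), z)


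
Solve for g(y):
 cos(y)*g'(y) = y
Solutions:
 g(y) = C1 + Integral(y/cos(y), y)


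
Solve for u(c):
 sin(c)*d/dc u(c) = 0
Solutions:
 u(c) = C1


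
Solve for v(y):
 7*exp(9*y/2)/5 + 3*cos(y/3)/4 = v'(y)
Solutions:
 v(y) = C1 + 14*exp(9*y/2)/45 + 9*sin(y/3)/4


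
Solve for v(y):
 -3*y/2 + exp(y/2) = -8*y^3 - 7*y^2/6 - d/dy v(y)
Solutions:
 v(y) = C1 - 2*y^4 - 7*y^3/18 + 3*y^2/4 - 2*exp(y/2)


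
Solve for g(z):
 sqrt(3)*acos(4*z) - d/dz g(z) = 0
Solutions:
 g(z) = C1 + sqrt(3)*(z*acos(4*z) - sqrt(1 - 16*z^2)/4)


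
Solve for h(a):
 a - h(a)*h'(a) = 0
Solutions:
 h(a) = -sqrt(C1 + a^2)
 h(a) = sqrt(C1 + a^2)


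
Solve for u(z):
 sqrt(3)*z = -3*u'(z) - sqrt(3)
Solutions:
 u(z) = C1 - sqrt(3)*z^2/6 - sqrt(3)*z/3


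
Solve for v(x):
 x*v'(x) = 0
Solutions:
 v(x) = C1


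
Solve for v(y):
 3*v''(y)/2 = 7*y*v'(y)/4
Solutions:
 v(y) = C1 + C2*erfi(sqrt(21)*y/6)


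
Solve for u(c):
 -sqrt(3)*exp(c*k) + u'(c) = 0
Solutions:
 u(c) = C1 + sqrt(3)*exp(c*k)/k


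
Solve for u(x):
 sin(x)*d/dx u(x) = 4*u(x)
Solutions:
 u(x) = C1*(cos(x)^2 - 2*cos(x) + 1)/(cos(x)^2 + 2*cos(x) + 1)


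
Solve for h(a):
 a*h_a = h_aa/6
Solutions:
 h(a) = C1 + C2*erfi(sqrt(3)*a)


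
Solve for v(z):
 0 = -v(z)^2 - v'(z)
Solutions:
 v(z) = 1/(C1 + z)


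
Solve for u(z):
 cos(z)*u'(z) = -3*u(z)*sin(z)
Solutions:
 u(z) = C1*cos(z)^3


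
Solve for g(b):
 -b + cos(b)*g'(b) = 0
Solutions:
 g(b) = C1 + Integral(b/cos(b), b)


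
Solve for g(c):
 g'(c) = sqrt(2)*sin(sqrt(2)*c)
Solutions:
 g(c) = C1 - cos(sqrt(2)*c)


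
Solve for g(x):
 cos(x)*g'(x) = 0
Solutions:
 g(x) = C1


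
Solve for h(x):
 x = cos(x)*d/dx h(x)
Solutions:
 h(x) = C1 + Integral(x/cos(x), x)


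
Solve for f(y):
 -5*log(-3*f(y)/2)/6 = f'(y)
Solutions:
 6*Integral(1/(log(-_y) - log(2) + log(3)), (_y, f(y)))/5 = C1 - y


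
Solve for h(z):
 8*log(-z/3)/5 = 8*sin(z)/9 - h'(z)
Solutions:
 h(z) = C1 - 8*z*log(-z)/5 + 8*z/5 + 8*z*log(3)/5 - 8*cos(z)/9


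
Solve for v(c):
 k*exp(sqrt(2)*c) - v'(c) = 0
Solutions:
 v(c) = C1 + sqrt(2)*k*exp(sqrt(2)*c)/2


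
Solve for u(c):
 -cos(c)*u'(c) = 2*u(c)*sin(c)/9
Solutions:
 u(c) = C1*cos(c)^(2/9)


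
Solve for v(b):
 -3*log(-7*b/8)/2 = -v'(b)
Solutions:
 v(b) = C1 + 3*b*log(-b)/2 + 3*b*(-3*log(2) - 1 + log(7))/2


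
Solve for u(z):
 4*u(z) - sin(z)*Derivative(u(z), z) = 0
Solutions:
 u(z) = C1*(cos(z)^2 - 2*cos(z) + 1)/(cos(z)^2 + 2*cos(z) + 1)


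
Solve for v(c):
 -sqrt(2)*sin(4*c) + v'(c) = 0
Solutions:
 v(c) = C1 - sqrt(2)*cos(4*c)/4


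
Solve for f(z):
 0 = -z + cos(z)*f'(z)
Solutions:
 f(z) = C1 + Integral(z/cos(z), z)


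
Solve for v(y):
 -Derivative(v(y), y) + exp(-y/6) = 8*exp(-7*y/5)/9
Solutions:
 v(y) = C1 + 40*exp(-7*y/5)/63 - 6*exp(-y/6)


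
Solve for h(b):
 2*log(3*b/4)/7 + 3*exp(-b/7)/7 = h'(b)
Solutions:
 h(b) = C1 + 2*b*log(b)/7 + 2*b*(-2*log(2) - 1 + log(3))/7 - 3*exp(-b/7)


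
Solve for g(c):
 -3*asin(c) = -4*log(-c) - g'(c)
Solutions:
 g(c) = C1 - 4*c*log(-c) + 3*c*asin(c) + 4*c + 3*sqrt(1 - c^2)


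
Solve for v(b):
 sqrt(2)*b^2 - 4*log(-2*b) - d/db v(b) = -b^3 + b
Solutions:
 v(b) = C1 + b^4/4 + sqrt(2)*b^3/3 - b^2/2 - 4*b*log(-b) + 4*b*(1 - log(2))


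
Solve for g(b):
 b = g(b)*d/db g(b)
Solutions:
 g(b) = -sqrt(C1 + b^2)
 g(b) = sqrt(C1 + b^2)


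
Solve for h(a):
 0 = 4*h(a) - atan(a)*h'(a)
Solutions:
 h(a) = C1*exp(4*Integral(1/atan(a), a))


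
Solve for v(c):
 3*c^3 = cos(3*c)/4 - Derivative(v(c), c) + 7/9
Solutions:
 v(c) = C1 - 3*c^4/4 + 7*c/9 + sin(3*c)/12


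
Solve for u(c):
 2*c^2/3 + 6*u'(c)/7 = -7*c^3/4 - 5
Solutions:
 u(c) = C1 - 49*c^4/96 - 7*c^3/27 - 35*c/6


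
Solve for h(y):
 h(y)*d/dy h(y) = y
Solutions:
 h(y) = -sqrt(C1 + y^2)
 h(y) = sqrt(C1 + y^2)


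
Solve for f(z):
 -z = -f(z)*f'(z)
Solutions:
 f(z) = -sqrt(C1 + z^2)
 f(z) = sqrt(C1 + z^2)


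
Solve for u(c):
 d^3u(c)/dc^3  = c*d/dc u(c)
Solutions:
 u(c) = C1 + Integral(C2*airyai(c) + C3*airybi(c), c)


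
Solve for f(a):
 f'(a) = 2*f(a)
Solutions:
 f(a) = C1*exp(2*a)


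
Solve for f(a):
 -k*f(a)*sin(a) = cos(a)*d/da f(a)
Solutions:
 f(a) = C1*exp(k*log(cos(a)))


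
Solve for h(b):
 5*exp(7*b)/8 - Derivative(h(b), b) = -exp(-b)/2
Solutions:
 h(b) = C1 + 5*exp(7*b)/56 - exp(-b)/2


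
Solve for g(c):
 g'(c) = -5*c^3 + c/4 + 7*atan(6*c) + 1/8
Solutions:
 g(c) = C1 - 5*c^4/4 + c^2/8 + 7*c*atan(6*c) + c/8 - 7*log(36*c^2 + 1)/12


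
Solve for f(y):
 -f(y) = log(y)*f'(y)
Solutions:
 f(y) = C1*exp(-li(y))


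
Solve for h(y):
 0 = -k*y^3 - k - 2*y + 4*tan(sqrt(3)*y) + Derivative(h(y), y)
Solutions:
 h(y) = C1 + k*y^4/4 + k*y + y^2 + 4*sqrt(3)*log(cos(sqrt(3)*y))/3


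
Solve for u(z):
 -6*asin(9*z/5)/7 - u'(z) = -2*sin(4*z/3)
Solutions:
 u(z) = C1 - 6*z*asin(9*z/5)/7 - 2*sqrt(25 - 81*z^2)/21 - 3*cos(4*z/3)/2


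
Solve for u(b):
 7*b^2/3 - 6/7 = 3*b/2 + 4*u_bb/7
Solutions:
 u(b) = C1 + C2*b + 49*b^4/144 - 7*b^3/16 - 3*b^2/4


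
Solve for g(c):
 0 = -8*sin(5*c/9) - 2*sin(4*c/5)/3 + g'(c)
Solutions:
 g(c) = C1 - 72*cos(5*c/9)/5 - 5*cos(4*c/5)/6


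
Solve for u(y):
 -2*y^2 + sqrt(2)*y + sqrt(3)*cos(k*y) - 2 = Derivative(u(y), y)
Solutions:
 u(y) = C1 - 2*y^3/3 + sqrt(2)*y^2/2 - 2*y + sqrt(3)*sin(k*y)/k


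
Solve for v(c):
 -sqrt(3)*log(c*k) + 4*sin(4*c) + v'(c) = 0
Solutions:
 v(c) = C1 + sqrt(3)*c*(log(c*k) - 1) + cos(4*c)


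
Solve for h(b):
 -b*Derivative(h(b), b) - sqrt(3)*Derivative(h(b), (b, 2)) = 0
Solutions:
 h(b) = C1 + C2*erf(sqrt(2)*3^(3/4)*b/6)


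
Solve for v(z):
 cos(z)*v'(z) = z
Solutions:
 v(z) = C1 + Integral(z/cos(z), z)


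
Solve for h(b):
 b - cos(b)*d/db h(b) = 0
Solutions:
 h(b) = C1 + Integral(b/cos(b), b)


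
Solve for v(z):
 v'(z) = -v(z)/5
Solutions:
 v(z) = C1*exp(-z/5)


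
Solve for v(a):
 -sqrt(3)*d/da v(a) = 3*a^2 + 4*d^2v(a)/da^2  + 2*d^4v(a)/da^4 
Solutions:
 v(a) = C1 + C2*exp(-2^(1/3)*sqrt(3)*a*(-(9 + sqrt(209))^(1/3) + 4*2^(1/3)/(9 + sqrt(209))^(1/3))/12)*sin(2^(1/3)*a*(2^(1/3)/(9 + sqrt(209))^(1/3) + (9 + sqrt(209))^(1/3)/4)) + C3*exp(-2^(1/3)*sqrt(3)*a*(-(9 + sqrt(209))^(1/3) + 4*2^(1/3)/(9 + sqrt(209))^(1/3))/12)*cos(2^(1/3)*a*(2^(1/3)/(9 + sqrt(209))^(1/3) + (9 + sqrt(209))^(1/3)/4)) + C4*exp(2^(1/3)*sqrt(3)*a*(-(9 + sqrt(209))^(1/3) + 4*2^(1/3)/(9 + sqrt(209))^(1/3))/6) - sqrt(3)*a^3/3 + 4*a^2 - 32*sqrt(3)*a/3


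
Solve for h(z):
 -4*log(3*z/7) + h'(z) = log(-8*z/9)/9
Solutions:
 h(z) = C1 + 37*z*log(z)/9 + z*(-4*log(7) - 37/9 + log(2)/3 + 34*log(3)/9 + I*pi/9)


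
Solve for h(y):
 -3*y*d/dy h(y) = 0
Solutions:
 h(y) = C1


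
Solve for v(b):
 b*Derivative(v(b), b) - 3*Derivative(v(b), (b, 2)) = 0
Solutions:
 v(b) = C1 + C2*erfi(sqrt(6)*b/6)


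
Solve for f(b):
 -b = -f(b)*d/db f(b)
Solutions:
 f(b) = -sqrt(C1 + b^2)
 f(b) = sqrt(C1 + b^2)


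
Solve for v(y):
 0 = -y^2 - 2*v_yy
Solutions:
 v(y) = C1 + C2*y - y^4/24


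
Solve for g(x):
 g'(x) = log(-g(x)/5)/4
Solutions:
 -4*Integral(1/(log(-_y) - log(5)), (_y, g(x))) = C1 - x


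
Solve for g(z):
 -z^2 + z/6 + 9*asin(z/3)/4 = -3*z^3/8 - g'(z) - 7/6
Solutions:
 g(z) = C1 - 3*z^4/32 + z^3/3 - z^2/12 - 9*z*asin(z/3)/4 - 7*z/6 - 9*sqrt(9 - z^2)/4


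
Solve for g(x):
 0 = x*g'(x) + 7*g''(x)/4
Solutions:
 g(x) = C1 + C2*erf(sqrt(14)*x/7)


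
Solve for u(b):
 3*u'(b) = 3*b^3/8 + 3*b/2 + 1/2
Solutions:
 u(b) = C1 + b^4/32 + b^2/4 + b/6


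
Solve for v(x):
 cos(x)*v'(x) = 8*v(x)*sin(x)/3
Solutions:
 v(x) = C1/cos(x)^(8/3)


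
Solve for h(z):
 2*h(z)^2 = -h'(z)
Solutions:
 h(z) = 1/(C1 + 2*z)


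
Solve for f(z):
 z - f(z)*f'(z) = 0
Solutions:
 f(z) = -sqrt(C1 + z^2)
 f(z) = sqrt(C1 + z^2)


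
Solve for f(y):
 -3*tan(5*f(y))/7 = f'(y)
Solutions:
 f(y) = -asin(C1*exp(-15*y/7))/5 + pi/5
 f(y) = asin(C1*exp(-15*y/7))/5


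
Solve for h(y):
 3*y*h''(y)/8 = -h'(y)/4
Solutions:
 h(y) = C1 + C2*y^(1/3)


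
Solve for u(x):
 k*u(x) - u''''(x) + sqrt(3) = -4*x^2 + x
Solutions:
 u(x) = C1*exp(-k^(1/4)*x) + C2*exp(k^(1/4)*x) + C3*exp(-I*k^(1/4)*x) + C4*exp(I*k^(1/4)*x) - 4*x^2/k + x/k - sqrt(3)/k


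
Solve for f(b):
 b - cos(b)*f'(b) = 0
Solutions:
 f(b) = C1 + Integral(b/cos(b), b)


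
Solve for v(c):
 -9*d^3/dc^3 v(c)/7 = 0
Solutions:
 v(c) = C1 + C2*c + C3*c^2


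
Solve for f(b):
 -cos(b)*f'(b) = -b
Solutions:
 f(b) = C1 + Integral(b/cos(b), b)


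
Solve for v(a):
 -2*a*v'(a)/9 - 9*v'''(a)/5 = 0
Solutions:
 v(a) = C1 + Integral(C2*airyai(-10^(1/3)*3^(2/3)*a/9) + C3*airybi(-10^(1/3)*3^(2/3)*a/9), a)


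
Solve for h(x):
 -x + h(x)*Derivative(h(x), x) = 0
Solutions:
 h(x) = -sqrt(C1 + x^2)
 h(x) = sqrt(C1 + x^2)


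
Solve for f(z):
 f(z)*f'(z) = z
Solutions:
 f(z) = -sqrt(C1 + z^2)
 f(z) = sqrt(C1 + z^2)


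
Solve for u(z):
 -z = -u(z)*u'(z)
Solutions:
 u(z) = -sqrt(C1 + z^2)
 u(z) = sqrt(C1 + z^2)


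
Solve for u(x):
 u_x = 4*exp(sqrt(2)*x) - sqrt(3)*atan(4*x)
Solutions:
 u(x) = C1 - sqrt(3)*(x*atan(4*x) - log(16*x^2 + 1)/8) + 2*sqrt(2)*exp(sqrt(2)*x)


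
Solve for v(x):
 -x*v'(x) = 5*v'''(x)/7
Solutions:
 v(x) = C1 + Integral(C2*airyai(-5^(2/3)*7^(1/3)*x/5) + C3*airybi(-5^(2/3)*7^(1/3)*x/5), x)


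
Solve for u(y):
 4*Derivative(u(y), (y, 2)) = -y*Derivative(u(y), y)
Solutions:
 u(y) = C1 + C2*erf(sqrt(2)*y/4)


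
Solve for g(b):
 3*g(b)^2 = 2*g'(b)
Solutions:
 g(b) = -2/(C1 + 3*b)


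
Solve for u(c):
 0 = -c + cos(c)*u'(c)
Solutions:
 u(c) = C1 + Integral(c/cos(c), c)


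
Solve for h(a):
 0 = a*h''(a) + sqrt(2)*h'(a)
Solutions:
 h(a) = C1 + C2*a^(1 - sqrt(2))


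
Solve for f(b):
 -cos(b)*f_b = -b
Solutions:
 f(b) = C1 + Integral(b/cos(b), b)


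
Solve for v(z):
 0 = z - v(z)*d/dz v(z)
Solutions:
 v(z) = -sqrt(C1 + z^2)
 v(z) = sqrt(C1 + z^2)


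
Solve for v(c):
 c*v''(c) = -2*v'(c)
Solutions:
 v(c) = C1 + C2/c


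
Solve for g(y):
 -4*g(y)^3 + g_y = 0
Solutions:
 g(y) = -sqrt(2)*sqrt(-1/(C1 + 4*y))/2
 g(y) = sqrt(2)*sqrt(-1/(C1 + 4*y))/2


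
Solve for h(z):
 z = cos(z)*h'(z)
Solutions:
 h(z) = C1 + Integral(z/cos(z), z)


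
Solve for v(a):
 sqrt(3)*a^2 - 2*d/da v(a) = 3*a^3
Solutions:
 v(a) = C1 - 3*a^4/8 + sqrt(3)*a^3/6


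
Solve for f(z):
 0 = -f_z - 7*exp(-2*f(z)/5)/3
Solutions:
 f(z) = 5*log(-sqrt(C1 - 7*z)) - 5*log(15) + 5*log(30)/2
 f(z) = 5*log(C1 - 7*z)/2 - 5*log(15) + 5*log(30)/2


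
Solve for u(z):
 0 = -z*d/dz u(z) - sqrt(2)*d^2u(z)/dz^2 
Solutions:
 u(z) = C1 + C2*erf(2^(1/4)*z/2)


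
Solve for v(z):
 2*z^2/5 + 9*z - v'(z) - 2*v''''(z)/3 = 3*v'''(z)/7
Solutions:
 v(z) = C1 + C2*exp(z*(-6 + 3*3^(2/3)/(56*sqrt(154) + 695)^(1/3) + 3^(1/3)*(56*sqrt(154) + 695)^(1/3))/28)*sin(3^(1/6)*z*(-3^(2/3)*(56*sqrt(154) + 695)^(1/3) + 9/(56*sqrt(154) + 695)^(1/3))/28) + C3*exp(z*(-6 + 3*3^(2/3)/(56*sqrt(154) + 695)^(1/3) + 3^(1/3)*(56*sqrt(154) + 695)^(1/3))/28)*cos(3^(1/6)*z*(-3^(2/3)*(56*sqrt(154) + 695)^(1/3) + 9/(56*sqrt(154) + 695)^(1/3))/28) + C4*exp(-z*(3*3^(2/3)/(56*sqrt(154) + 695)^(1/3) + 3 + 3^(1/3)*(56*sqrt(154) + 695)^(1/3))/14) + 2*z^3/15 + 9*z^2/2 - 12*z/35


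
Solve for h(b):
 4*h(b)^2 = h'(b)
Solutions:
 h(b) = -1/(C1 + 4*b)


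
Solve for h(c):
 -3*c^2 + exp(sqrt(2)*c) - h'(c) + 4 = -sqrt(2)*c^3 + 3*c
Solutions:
 h(c) = C1 + sqrt(2)*c^4/4 - c^3 - 3*c^2/2 + 4*c + sqrt(2)*exp(sqrt(2)*c)/2


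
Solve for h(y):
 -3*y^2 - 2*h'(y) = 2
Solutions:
 h(y) = C1 - y^3/2 - y


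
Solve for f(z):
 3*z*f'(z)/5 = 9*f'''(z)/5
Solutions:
 f(z) = C1 + Integral(C2*airyai(3^(2/3)*z/3) + C3*airybi(3^(2/3)*z/3), z)


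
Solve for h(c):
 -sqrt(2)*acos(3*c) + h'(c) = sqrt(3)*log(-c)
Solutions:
 h(c) = C1 + sqrt(3)*c*(log(-c) - 1) + sqrt(2)*(c*acos(3*c) - sqrt(1 - 9*c^2)/3)


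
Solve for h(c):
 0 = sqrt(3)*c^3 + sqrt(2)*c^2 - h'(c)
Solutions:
 h(c) = C1 + sqrt(3)*c^4/4 + sqrt(2)*c^3/3


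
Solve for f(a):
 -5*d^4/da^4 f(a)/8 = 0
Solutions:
 f(a) = C1 + C2*a + C3*a^2 + C4*a^3


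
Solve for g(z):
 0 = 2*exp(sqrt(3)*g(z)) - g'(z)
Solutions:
 g(z) = sqrt(3)*(2*log(-1/(C1 + 2*z)) - log(3))/6


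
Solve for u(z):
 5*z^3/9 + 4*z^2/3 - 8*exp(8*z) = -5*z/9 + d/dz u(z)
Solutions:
 u(z) = C1 + 5*z^4/36 + 4*z^3/9 + 5*z^2/18 - exp(8*z)


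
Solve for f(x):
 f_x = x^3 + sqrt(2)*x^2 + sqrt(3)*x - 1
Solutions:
 f(x) = C1 + x^4/4 + sqrt(2)*x^3/3 + sqrt(3)*x^2/2 - x


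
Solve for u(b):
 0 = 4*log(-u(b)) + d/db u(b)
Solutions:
 -li(-u(b)) = C1 - 4*b


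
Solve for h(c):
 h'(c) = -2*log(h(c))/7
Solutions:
 li(h(c)) = C1 - 2*c/7


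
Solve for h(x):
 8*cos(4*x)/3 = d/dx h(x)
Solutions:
 h(x) = C1 + 2*sin(4*x)/3


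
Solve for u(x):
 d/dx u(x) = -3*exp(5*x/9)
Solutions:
 u(x) = C1 - 27*exp(5*x/9)/5


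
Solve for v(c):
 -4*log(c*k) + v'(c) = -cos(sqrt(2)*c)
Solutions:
 v(c) = C1 + 4*c*log(c*k) - 4*c - sqrt(2)*sin(sqrt(2)*c)/2


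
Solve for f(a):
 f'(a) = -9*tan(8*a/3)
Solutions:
 f(a) = C1 + 27*log(cos(8*a/3))/8


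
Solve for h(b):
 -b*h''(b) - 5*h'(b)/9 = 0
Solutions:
 h(b) = C1 + C2*b^(4/9)


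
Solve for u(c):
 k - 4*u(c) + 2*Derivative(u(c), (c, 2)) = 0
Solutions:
 u(c) = C1*exp(-sqrt(2)*c) + C2*exp(sqrt(2)*c) + k/4


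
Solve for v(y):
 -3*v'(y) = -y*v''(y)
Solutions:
 v(y) = C1 + C2*y^4


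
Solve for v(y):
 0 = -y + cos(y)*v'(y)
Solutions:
 v(y) = C1 + Integral(y/cos(y), y)


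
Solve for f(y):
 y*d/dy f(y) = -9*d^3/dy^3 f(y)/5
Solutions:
 f(y) = C1 + Integral(C2*airyai(-15^(1/3)*y/3) + C3*airybi(-15^(1/3)*y/3), y)


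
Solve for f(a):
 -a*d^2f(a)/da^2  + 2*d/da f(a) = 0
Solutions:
 f(a) = C1 + C2*a^3


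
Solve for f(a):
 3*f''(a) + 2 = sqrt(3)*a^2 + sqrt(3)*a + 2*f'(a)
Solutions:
 f(a) = C1 + C2*exp(2*a/3) - sqrt(3)*a^3/6 - sqrt(3)*a^2 - 3*sqrt(3)*a + a


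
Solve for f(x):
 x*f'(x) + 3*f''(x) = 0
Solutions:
 f(x) = C1 + C2*erf(sqrt(6)*x/6)


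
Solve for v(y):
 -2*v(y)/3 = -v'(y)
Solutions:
 v(y) = C1*exp(2*y/3)


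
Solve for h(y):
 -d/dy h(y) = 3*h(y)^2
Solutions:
 h(y) = 1/(C1 + 3*y)


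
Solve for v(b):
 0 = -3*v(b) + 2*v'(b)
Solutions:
 v(b) = C1*exp(3*b/2)


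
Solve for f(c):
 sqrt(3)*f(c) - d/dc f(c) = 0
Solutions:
 f(c) = C1*exp(sqrt(3)*c)


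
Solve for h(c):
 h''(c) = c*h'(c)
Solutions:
 h(c) = C1 + C2*erfi(sqrt(2)*c/2)


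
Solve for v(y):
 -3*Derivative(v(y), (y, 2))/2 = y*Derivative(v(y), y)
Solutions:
 v(y) = C1 + C2*erf(sqrt(3)*y/3)


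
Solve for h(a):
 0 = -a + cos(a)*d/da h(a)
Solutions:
 h(a) = C1 + Integral(a/cos(a), a)


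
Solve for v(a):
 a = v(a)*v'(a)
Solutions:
 v(a) = -sqrt(C1 + a^2)
 v(a) = sqrt(C1 + a^2)


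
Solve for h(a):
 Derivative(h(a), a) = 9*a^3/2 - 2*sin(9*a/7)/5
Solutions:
 h(a) = C1 + 9*a^4/8 + 14*cos(9*a/7)/45


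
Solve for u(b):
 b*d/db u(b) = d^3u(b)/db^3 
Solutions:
 u(b) = C1 + Integral(C2*airyai(b) + C3*airybi(b), b)


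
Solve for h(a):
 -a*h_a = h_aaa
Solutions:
 h(a) = C1 + Integral(C2*airyai(-a) + C3*airybi(-a), a)


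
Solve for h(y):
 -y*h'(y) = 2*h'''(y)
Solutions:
 h(y) = C1 + Integral(C2*airyai(-2^(2/3)*y/2) + C3*airybi(-2^(2/3)*y/2), y)


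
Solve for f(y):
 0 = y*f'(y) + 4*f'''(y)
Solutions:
 f(y) = C1 + Integral(C2*airyai(-2^(1/3)*y/2) + C3*airybi(-2^(1/3)*y/2), y)


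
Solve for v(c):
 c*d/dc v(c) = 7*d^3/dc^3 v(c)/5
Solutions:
 v(c) = C1 + Integral(C2*airyai(5^(1/3)*7^(2/3)*c/7) + C3*airybi(5^(1/3)*7^(2/3)*c/7), c)


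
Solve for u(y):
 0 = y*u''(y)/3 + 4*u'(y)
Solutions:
 u(y) = C1 + C2/y^11


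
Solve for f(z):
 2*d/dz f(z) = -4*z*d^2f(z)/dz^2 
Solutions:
 f(z) = C1 + C2*sqrt(z)


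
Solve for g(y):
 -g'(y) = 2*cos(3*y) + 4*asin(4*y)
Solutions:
 g(y) = C1 - 4*y*asin(4*y) - sqrt(1 - 16*y^2) - 2*sin(3*y)/3


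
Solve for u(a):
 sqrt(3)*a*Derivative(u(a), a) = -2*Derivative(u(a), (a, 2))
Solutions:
 u(a) = C1 + C2*erf(3^(1/4)*a/2)


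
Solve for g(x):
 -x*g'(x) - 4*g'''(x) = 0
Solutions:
 g(x) = C1 + Integral(C2*airyai(-2^(1/3)*x/2) + C3*airybi(-2^(1/3)*x/2), x)


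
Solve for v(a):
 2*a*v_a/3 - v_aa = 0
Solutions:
 v(a) = C1 + C2*erfi(sqrt(3)*a/3)


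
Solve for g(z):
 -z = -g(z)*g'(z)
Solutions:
 g(z) = -sqrt(C1 + z^2)
 g(z) = sqrt(C1 + z^2)


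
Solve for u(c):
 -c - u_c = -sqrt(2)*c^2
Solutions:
 u(c) = C1 + sqrt(2)*c^3/3 - c^2/2


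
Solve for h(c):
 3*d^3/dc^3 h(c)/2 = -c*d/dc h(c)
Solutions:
 h(c) = C1 + Integral(C2*airyai(-2^(1/3)*3^(2/3)*c/3) + C3*airybi(-2^(1/3)*3^(2/3)*c/3), c)


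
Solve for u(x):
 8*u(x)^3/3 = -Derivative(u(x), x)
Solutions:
 u(x) = -sqrt(6)*sqrt(-1/(C1 - 8*x))/2
 u(x) = sqrt(6)*sqrt(-1/(C1 - 8*x))/2


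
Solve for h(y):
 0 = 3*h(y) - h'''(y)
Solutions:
 h(y) = C3*exp(3^(1/3)*y) + (C1*sin(3^(5/6)*y/2) + C2*cos(3^(5/6)*y/2))*exp(-3^(1/3)*y/2)


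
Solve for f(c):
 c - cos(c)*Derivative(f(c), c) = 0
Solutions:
 f(c) = C1 + Integral(c/cos(c), c)


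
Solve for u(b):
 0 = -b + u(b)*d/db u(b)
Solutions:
 u(b) = -sqrt(C1 + b^2)
 u(b) = sqrt(C1 + b^2)


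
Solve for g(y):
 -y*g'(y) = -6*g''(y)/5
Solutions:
 g(y) = C1 + C2*erfi(sqrt(15)*y/6)


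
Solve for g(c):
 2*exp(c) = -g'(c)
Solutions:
 g(c) = C1 - 2*exp(c)


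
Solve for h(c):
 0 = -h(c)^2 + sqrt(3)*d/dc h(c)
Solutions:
 h(c) = -3/(C1 + sqrt(3)*c)


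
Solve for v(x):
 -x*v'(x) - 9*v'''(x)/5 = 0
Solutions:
 v(x) = C1 + Integral(C2*airyai(-15^(1/3)*x/3) + C3*airybi(-15^(1/3)*x/3), x)


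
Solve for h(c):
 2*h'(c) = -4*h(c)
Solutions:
 h(c) = C1*exp(-2*c)


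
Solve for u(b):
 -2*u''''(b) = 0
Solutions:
 u(b) = C1 + C2*b + C3*b^2 + C4*b^3


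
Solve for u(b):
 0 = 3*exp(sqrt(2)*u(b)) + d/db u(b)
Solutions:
 u(b) = sqrt(2)*(2*log(1/(C1 + 3*b)) - log(2))/4


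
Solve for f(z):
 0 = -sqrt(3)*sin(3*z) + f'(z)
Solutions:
 f(z) = C1 - sqrt(3)*cos(3*z)/3


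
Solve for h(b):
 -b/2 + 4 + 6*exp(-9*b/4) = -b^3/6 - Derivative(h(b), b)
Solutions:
 h(b) = C1 - b^4/24 + b^2/4 - 4*b + 8*exp(-9*b/4)/3


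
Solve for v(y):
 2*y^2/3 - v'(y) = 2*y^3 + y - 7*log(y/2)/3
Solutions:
 v(y) = C1 - y^4/2 + 2*y^3/9 - y^2/2 + 7*y*log(y)/3 - 7*y/3 - 7*y*log(2)/3


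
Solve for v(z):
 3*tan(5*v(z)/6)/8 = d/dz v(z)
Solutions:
 v(z) = -6*asin(C1*exp(5*z/16))/5 + 6*pi/5
 v(z) = 6*asin(C1*exp(5*z/16))/5


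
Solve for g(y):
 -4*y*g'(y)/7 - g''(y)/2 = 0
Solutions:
 g(y) = C1 + C2*erf(2*sqrt(7)*y/7)


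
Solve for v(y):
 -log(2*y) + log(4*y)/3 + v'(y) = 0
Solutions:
 v(y) = C1 + 2*y*log(y)/3 - 2*y/3 + y*log(2)/3


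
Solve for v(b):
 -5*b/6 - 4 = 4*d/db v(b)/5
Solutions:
 v(b) = C1 - 25*b^2/48 - 5*b


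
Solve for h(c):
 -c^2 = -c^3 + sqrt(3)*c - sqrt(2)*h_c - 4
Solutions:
 h(c) = C1 - sqrt(2)*c^4/8 + sqrt(2)*c^3/6 + sqrt(6)*c^2/4 - 2*sqrt(2)*c


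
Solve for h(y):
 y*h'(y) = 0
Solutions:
 h(y) = C1


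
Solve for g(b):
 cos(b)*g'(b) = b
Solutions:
 g(b) = C1 + Integral(b/cos(b), b)


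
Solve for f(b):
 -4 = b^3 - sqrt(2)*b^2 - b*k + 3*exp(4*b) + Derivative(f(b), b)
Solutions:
 f(b) = C1 - b^4/4 + sqrt(2)*b^3/3 + b^2*k/2 - 4*b - 3*exp(4*b)/4


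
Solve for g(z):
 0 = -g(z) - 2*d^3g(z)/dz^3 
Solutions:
 g(z) = C3*exp(-2^(2/3)*z/2) + (C1*sin(2^(2/3)*sqrt(3)*z/4) + C2*cos(2^(2/3)*sqrt(3)*z/4))*exp(2^(2/3)*z/4)


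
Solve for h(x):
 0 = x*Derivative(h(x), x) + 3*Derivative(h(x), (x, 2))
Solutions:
 h(x) = C1 + C2*erf(sqrt(6)*x/6)


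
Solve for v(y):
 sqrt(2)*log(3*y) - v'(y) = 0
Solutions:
 v(y) = C1 + sqrt(2)*y*log(y) - sqrt(2)*y + sqrt(2)*y*log(3)


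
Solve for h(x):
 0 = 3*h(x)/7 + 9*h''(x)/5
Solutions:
 h(x) = C1*sin(sqrt(105)*x/21) + C2*cos(sqrt(105)*x/21)


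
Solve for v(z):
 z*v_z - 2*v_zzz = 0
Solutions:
 v(z) = C1 + Integral(C2*airyai(2^(2/3)*z/2) + C3*airybi(2^(2/3)*z/2), z)


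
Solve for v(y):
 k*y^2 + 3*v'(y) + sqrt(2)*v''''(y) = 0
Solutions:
 v(y) = C1 + C4*exp(-2^(5/6)*3^(1/3)*y/2) - k*y^3/9 + (C2*sin(6^(5/6)*y/4) + C3*cos(6^(5/6)*y/4))*exp(2^(5/6)*3^(1/3)*y/4)


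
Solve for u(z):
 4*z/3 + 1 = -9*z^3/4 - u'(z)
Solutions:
 u(z) = C1 - 9*z^4/16 - 2*z^2/3 - z


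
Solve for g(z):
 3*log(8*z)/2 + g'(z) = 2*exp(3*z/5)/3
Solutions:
 g(z) = C1 - 3*z*log(z)/2 + 3*z*(1 - 3*log(2))/2 + 10*exp(3*z/5)/9


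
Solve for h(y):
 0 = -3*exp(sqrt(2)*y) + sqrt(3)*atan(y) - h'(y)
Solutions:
 h(y) = C1 + sqrt(3)*(y*atan(y) - log(y^2 + 1)/2) - 3*sqrt(2)*exp(sqrt(2)*y)/2


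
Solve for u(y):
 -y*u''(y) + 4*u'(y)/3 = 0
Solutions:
 u(y) = C1 + C2*y^(7/3)


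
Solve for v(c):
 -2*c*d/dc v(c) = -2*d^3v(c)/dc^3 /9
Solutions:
 v(c) = C1 + Integral(C2*airyai(3^(2/3)*c) + C3*airybi(3^(2/3)*c), c)


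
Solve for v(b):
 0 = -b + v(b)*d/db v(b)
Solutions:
 v(b) = -sqrt(C1 + b^2)
 v(b) = sqrt(C1 + b^2)


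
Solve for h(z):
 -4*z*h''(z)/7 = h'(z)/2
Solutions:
 h(z) = C1 + C2*z^(1/8)


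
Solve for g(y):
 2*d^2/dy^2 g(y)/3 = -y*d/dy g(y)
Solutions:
 g(y) = C1 + C2*erf(sqrt(3)*y/2)


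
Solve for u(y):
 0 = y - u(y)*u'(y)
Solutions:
 u(y) = -sqrt(C1 + y^2)
 u(y) = sqrt(C1 + y^2)


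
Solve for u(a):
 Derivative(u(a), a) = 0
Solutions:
 u(a) = C1


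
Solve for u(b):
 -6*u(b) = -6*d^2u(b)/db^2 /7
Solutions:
 u(b) = C1*exp(-sqrt(7)*b) + C2*exp(sqrt(7)*b)
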